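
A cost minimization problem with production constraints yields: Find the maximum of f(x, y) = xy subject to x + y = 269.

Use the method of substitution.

Substitute y = 269 - x into f(x,y) = xy:
g(x) = x(269 - x) = 269x - x^2
g'(x) = 269 - 2x = 0  =>  x = 269/2
y = 269 - 269/2 = 269/2
Maximum value = (269/2) * (269/2) = 72361/4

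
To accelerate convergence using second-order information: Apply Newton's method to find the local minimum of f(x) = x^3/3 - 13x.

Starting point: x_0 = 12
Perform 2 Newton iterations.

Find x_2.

f(x) = x^3/3 - 13x
f'(x) = x^2 - 13, f''(x) = 2x
Newton update: x_{n+1} = x_n - (x_n^2 - 13)/(2*x_n)
Step 1: x_0 = 12, f'=131, f''=24, x_1 = 157/24
Step 2: x_1 = 157/24, f'=17161/576, f''=157/12, x_2 = 32137/7536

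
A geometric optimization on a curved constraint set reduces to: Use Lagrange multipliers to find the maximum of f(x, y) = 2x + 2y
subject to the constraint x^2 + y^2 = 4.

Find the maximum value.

Set up Lagrange conditions: grad f = lambda * grad g
  2 = 2*lambda*x
  2 = 2*lambda*y
From these: x/y = 2/2, so x = 2t, y = 2t for some t.
Substitute into constraint: (2t)^2 + (2t)^2 = 4
  t^2 * 8 = 4
  t = sqrt(4/8)
Maximum = 2*x + 2*y = (2^2 + 2^2)*t = 8 * sqrt(4/8) = sqrt(32)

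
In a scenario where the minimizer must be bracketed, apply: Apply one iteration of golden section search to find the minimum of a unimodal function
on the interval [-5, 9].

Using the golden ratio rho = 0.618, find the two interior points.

Golden section search on [-5, 9].
Golden ratio rho = 0.618 (approx).
Interior points:
  x_1 = -5 + (1-0.618)*14 = 0.3480
  x_2 = -5 + 0.618*14 = 3.6520
Compare f(x_1) and f(x_2) to determine which subinterval to keep.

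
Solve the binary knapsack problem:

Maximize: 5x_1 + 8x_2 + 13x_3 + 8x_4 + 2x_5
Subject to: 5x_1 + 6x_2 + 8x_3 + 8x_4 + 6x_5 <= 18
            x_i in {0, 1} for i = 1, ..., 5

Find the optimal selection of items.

Items: item 1 (v=5, w=5), item 2 (v=8, w=6), item 3 (v=13, w=8), item 4 (v=8, w=8), item 5 (v=2, w=6)
Capacity: 18
Checking all 32 subsets (w = total weight, v = total value):
  {}: w = 0, v = 0
  {1}: w = 5, v = 5
  {2}: w = 6, v = 8
  {3}: w = 8, v = 13
  {4}: w = 8, v = 8
  {5}: w = 6, v = 2
  {1, 2}: w = 11, v = 13
  {1, 3}: w = 13, v = 18
  {1, 4}: w = 13, v = 13
  {1, 5}: w = 11, v = 7
  {2, 3}: w = 14, v = 21
  {2, 4}: w = 14, v = 16
  {2, 5}: w = 12, v = 10
  {3, 4}: w = 16, v = 21
  {3, 5}: w = 14, v = 15
  {4, 5}: w = 14, v = 10
  {1, 2, 3}: w = 19 > 18, infeasible
  {1, 2, 4}: w = 19 > 18, infeasible
  {1, 2, 5}: w = 17, v = 15
  {1, 3, 4}: w = 21 > 18, infeasible
  {1, 3, 5}: w = 19 > 18, infeasible
  {1, 4, 5}: w = 19 > 18, infeasible
  {2, 3, 4}: w = 22 > 18, infeasible
  {2, 3, 5}: w = 20 > 18, infeasible
  {2, 4, 5}: w = 20 > 18, infeasible
  {3, 4, 5}: w = 22 > 18, infeasible
  {1, 2, 3, 4}: w = 27 > 18, infeasible
  {1, 2, 3, 5}: w = 25 > 18, infeasible
  {1, 2, 4, 5}: w = 25 > 18, infeasible
  {1, 3, 4, 5}: w = 27 > 18, infeasible
  {2, 3, 4, 5}: w = 28 > 18, infeasible
  {1, 2, 3, 4, 5}: w = 33 > 18, infeasible
Best feasible subset: items [2, 3]
(The same value 21 is also attained by {3, 4}.)
Total weight: 14 <= 18, total value: 21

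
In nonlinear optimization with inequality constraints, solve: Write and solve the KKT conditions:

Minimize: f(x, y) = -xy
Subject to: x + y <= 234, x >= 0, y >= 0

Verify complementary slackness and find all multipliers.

Problem: min -xy s.t. x + y <= 234 (multiplier lambda), x >= 0 (mu_x), y >= 0 (mu_y)
KKT stationarity: -y + lambda - mu_x = 0, -x + lambda - mu_y = 0, with lambda, mu_x, mu_y >= 0
Complementary slackness: lambda*(x + y - 234) = 0, mu_x*x = 0, mu_y*y = 0
If lambda = 0: y = -mu_x <= 0 and x = -mu_y <= 0 force x = y = 0 with f = 0; but x = y = 117 is feasible with f = -13689 < 0, so this is not the minimum. Hence lambda > 0 and x + y = 234.
Try x > 0, y > 0 (so mu_x = mu_y = 0): y = lambda, x = lambda => x = y = lambda
x + y = 234 => 2*lambda = 234 => lambda = 117
x* = y* = 117 > 0, consistent with mu_x = mu_y = 0.
(Any feasible point with x = 0 or y = 0 has f = 0 > -13689, so the minimum is not on those boundaries.)
min(-xy) = -13689 (i.e. max xy = 13689)
Multipliers: lambda = 117, mu_x = 0, mu_y = 0
Complementary slackness: lambda*(x + y - 234) = 117*(117 + 117 - 234) = 0, mu_x*x = 0*117 = 0, mu_y*y = 0*117 = 0. Satisfied.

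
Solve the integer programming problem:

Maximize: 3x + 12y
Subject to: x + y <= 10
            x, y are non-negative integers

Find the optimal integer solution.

Objective: 3x + 12y, constraint: x + y <= 10
Coefficient of y is 12 > coefficient of x is 3, so allocate the entire budget to y.
Optimal: x = 0, y = 10, value = 120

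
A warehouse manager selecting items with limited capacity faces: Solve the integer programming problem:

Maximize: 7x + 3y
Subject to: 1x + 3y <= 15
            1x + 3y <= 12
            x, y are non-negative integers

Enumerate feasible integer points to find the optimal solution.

Constraint 1: 1x + 3y <= 15
Constraint 2: 1x + 3y <= 12
Feasible x range (need y >= 0): 0 <= x <= min(15/1, 12/1) => x in {0, ..., 12}.
Enumerate feasible integer points row by row (the coefficient of y is 3 > 0, so for each x the largest feasible y gives the best value):
  x = 0: y <= min((15 - 1*0)/3, (12 - 1*0)/3) => y in {0, ..., 4}; best 7*0 + 3*4 = 12
  x = 1: y <= min((15 - 1*1)/3, (12 - 1*1)/3) => y in {0, ..., 3}; best 7*1 + 3*3 = 16
  x = 2: y <= min((15 - 1*2)/3, (12 - 1*2)/3) => y in {0, ..., 3}; best 7*2 + 3*3 = 23
  x = 3: y <= min((15 - 1*3)/3, (12 - 1*3)/3) => y in {0, ..., 3}; best 7*3 + 3*3 = 30
  x = 4: y <= min((15 - 1*4)/3, (12 - 1*4)/3) => y in {0, ..., 2}; best 7*4 + 3*2 = 34
  x = 5: y <= min((15 - 1*5)/3, (12 - 1*5)/3) => y in {0, ..., 2}; best 7*5 + 3*2 = 41
  x = 6: y <= min((15 - 1*6)/3, (12 - 1*6)/3) => y in {0, ..., 2}; best 7*6 + 3*2 = 48
  x = 7: y <= min((15 - 1*7)/3, (12 - 1*7)/3) => y in {0, ..., 1}; best 7*7 + 3*1 = 52
  x = 8: y <= min((15 - 1*8)/3, (12 - 1*8)/3) => y in {0, ..., 1}; best 7*8 + 3*1 = 59
  x = 9: y <= min((15 - 1*9)/3, (12 - 1*9)/3) => y in {0, ..., 1}; best 7*9 + 3*1 = 66
  x = 10: y <= min((15 - 1*10)/3, (12 - 1*10)/3) => y in {0}; best 7*10 + 3*0 = 70
  x = 11: y <= min((15 - 1*11)/3, (12 - 1*11)/3) => y in {0}; best 7*11 + 3*0 = 77
  x = 12: y <= min((15 - 1*12)/3, (12 - 1*12)/3) => y in {0}; best 7*12 + 3*0 = 84
The maximum 7x + 3y = 84 is achieved at x = 12, y = 0.
Check: 1*12 + 3*0 = 12 <= 15 and 1*12 + 3*0 = 12 <= 12.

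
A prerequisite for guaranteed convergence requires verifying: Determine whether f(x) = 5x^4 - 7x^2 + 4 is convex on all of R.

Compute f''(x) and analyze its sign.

f(x) = 5x^4 - 7x^2 + 4
f'(x) = 20x^3 + -14x
f''(x) = 60x^2 + -14
f''(0) = -14 < 0, so not convex near x = 0
Therefore, f is not globally convex on R.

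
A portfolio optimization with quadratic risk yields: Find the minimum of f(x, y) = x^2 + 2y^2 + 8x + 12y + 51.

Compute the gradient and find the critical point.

f(x,y) = x^2 + 2y^2 + 8x + 12y + 51
df/dx = 2x + (8) = 0  =>  x = -4
df/dy = 4y + (12) = 0  =>  y = -3
f(-4, -3) = 1*(-4)^2 + 2*(-3)^2 + 8*(-4) + 12*(-3) + 51 = 17
Hessian is diagonal with entries 2, 4 > 0, so this is a minimum.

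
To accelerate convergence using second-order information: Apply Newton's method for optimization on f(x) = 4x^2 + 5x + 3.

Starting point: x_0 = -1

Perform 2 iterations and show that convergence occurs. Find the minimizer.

f(x) = 4x^2 + 5x + 3, f'(x) = 8x + (5), f''(x) = 8
Step 1: f'(-1) = -3, x_1 = -1 - -3/8 = -5/8
Step 2: f'(-5/8) = 0, x_2 = -5/8 (converged)
Newton's method converges in 1 step for quadratics.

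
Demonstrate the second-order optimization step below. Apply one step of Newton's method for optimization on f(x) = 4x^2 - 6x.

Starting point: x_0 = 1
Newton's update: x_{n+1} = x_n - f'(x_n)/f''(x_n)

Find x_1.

f(x) = 4x^2 - 6x
f'(x) = 8x + (-6), f''(x) = 8
Newton step: x_1 = x_0 - f'(x_0)/f''(x_0)
f'(1) = 2
x_1 = 1 - 2/8 = 3/4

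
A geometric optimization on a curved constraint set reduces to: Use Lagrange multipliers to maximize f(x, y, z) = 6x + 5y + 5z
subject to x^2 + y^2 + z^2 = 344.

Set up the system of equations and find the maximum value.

Lagrange conditions: 6 = 2*lambda*x, 5 = 2*lambda*y, 5 = 2*lambda*z
So x:6 = y:5 = z:5, i.e. x = 6t, y = 5t, z = 5t
Constraint: t^2*(6^2 + 5^2 + 5^2) = 344
  t^2 * 86 = 344  =>  t = sqrt(4)
Maximum = 6*6t + 5*5t + 5*5t = 86*sqrt(4) = 172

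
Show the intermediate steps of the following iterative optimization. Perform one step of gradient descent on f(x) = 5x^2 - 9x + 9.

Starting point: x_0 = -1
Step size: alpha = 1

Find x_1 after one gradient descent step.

f(x) = 5x^2 - 9x + 9
f'(x) = 10x - 9
f'(-1) = 10*-1 + (-9) = -19
x_1 = x_0 - alpha * f'(x_0) = -1 - 1 * -19 = 18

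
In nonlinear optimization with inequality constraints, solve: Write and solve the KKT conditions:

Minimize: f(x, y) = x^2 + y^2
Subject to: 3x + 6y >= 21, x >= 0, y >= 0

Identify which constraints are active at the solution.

KKT conditions for min x^2 + y^2 s.t. 3x + 6y >= 21, x >= 0, y >= 0:
Stationarity: 2x = mu*3 + mu_x, 2y = mu*6 + mu_y, with mu, mu_x, mu_y >= 0
Complementary slackness: mu*(3x + 6y - 21) = 0, mu_x*x = 0, mu_y*y = 0
(0, 0) is infeasible (3*0 + 6*0 < 21), so if mu = 0 stationarity would force x = mu_x/2 >= 0, y = mu_y/2 >= 0 with mu_x*x = mu_y*y = 0, i.e. x = y = 0: contradiction. Hence mu > 0 and 3x + 6y = 21 is active.
Try x > 0, y > 0 (so mu_x = mu_y = 0): x = 3*mu/2, y = 6*mu/2
Substitute: 3*(3*mu/2) + 6*(6*mu/2) = 21
  mu*45/2 = 21 => mu = 14/15
x* = 7/5 > 0, y* = 14/5 > 0, consistent with mu_x = mu_y = 0.
f is convex and the constraints are linear, so this KKT point is the global minimum.
f* = 49/5
Active constraints: 3x + 6y >= 21 (holds with equality, mu = 14/15 > 0); x >= 0 and y >= 0 are inactive (mu_x = mu_y = 0).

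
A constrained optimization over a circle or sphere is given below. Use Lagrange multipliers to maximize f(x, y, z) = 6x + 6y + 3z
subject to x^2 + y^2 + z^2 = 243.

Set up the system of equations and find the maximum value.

Lagrange conditions: 6 = 2*lambda*x, 6 = 2*lambda*y, 3 = 2*lambda*z
So x:6 = y:6 = z:3, i.e. x = 6t, y = 6t, z = 3t
Constraint: t^2*(6^2 + 6^2 + 3^2) = 243
  t^2 * 81 = 243  =>  t = sqrt(3)
Maximum = 6*6t + 6*6t + 3*3t = 81*sqrt(3) = sqrt(19683)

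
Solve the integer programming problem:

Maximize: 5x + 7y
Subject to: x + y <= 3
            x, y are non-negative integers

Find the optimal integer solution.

Objective: 5x + 7y, constraint: x + y <= 3
Coefficient of y is 7 > coefficient of x is 5, so allocate the entire budget to y.
Optimal: x = 0, y = 3, value = 21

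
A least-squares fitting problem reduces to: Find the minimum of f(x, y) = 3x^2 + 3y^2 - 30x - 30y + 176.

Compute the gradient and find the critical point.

f(x,y) = 3x^2 + 3y^2 - 30x - 30y + 176
df/dx = 6x + (-30) = 0  =>  x = 5
df/dy = 6y + (-30) = 0  =>  y = 5
f(5, 5) = 3*(5)^2 + 3*(5)^2 + -30*(5) + -30*(5) + 176 = 26
Hessian is diagonal with entries 6, 6 > 0, so this is a minimum.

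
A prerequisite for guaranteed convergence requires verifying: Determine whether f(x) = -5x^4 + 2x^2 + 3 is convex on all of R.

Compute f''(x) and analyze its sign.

f(x) = -5x^4 + 2x^2 + 3
f'(x) = -20x^3 + 4x
f''(x) = -60x^2 + 4
f''(x) = -60x^2 + 4 -> -inf as |x| -> inf
Therefore, f is not globally convex on R.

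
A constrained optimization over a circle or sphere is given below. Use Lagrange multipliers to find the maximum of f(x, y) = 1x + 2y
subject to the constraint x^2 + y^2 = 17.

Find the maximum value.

Set up Lagrange conditions: grad f = lambda * grad g
  1 = 2*lambda*x
  2 = 2*lambda*y
From these: x/y = 1/2, so x = 1t, y = 2t for some t.
Substitute into constraint: (1t)^2 + (2t)^2 = 17
  t^2 * 5 = 17
  t = sqrt(17/5)
Maximum = 1*x + 2*y = (1^2 + 2^2)*t = 5 * sqrt(17/5) = sqrt(85)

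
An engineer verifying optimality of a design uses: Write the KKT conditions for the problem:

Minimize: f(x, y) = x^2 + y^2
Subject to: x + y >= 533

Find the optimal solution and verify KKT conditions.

KKT conditions for min x^2 + y^2 s.t. x + y >= 533:
Stationarity: 2x = mu, 2y = mu
So x = y = mu/2.
Complementary slackness: mu*(x + y - 533) = 0
Primal feasibility: x + y >= 533; dual feasibility: mu >= 0
If mu = 0 then x = y = 0, but 0 + 0 < 533 is infeasible, so the constraint is active.
Constraint active: x + y = 2*(mu/2) = 533 => mu = 533
x = y = 533/2, f = 284089/2
Verify: stationarity 2*(533/2) = 533 = mu; primal 533/2 + 533/2 = 533 >= 533; dual mu = 533 >= 0; complementary slackness 533*(533 - 533) = 0. All KKT conditions hold.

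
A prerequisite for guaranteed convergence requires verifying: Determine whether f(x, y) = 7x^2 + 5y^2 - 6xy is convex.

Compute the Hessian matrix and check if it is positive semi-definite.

f(x,y) = 7x^2 + 5y^2 - 6xy
Hessian H = [[14, -6], [-6, 10]]
trace(H) = 24, det(H) = 104
Eigenvalues: (24 +/- sqrt(160)) / 2 = 18.32, 5.675
Since both eigenvalues > 0, f is convex.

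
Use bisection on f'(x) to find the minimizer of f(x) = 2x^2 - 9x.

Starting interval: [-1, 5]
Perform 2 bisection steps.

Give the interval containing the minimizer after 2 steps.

Finding critical point of f(x) = 2x^2 - 9x using bisection on f'(x) = 4x + -9.
f'(x) = 0 when x = 9/4.
Starting interval: [-1, 5]
Step 1: mid = 2, f'(mid) = -1, new interval = [2, 5]
Step 2: mid = 7/2, f'(mid) = 5, new interval = [2, 7/2]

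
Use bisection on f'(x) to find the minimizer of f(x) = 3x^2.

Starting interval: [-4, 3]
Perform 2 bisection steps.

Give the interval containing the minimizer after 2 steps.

Finding critical point of f(x) = 3x^2 using bisection on f'(x) = 6x + 0.
f'(x) = 0 when x = 0.
Starting interval: [-4, 3]
Step 1: mid = -1/2, f'(mid) = -3, new interval = [-1/2, 3]
Step 2: mid = 5/4, f'(mid) = 15/2, new interval = [-1/2, 5/4]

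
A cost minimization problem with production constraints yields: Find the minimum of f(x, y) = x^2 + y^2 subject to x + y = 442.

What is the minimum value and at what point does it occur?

Substitute y = 442 - x into f(x,y) = x^2 + y^2:
g(x) = x^2 + (442 - x)^2 = 2x^2 - 884x + 195364
g'(x) = 4x - 884 = 0  =>  x = 221
y = 442 - 221 = 221
Minimum value = 221^2 + 221^2 = 97682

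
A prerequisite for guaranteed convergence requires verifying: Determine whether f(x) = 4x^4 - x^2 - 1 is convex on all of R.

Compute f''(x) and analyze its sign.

f(x) = 4x^4 - x^2 - 1
f'(x) = 16x^3 + -2x
f''(x) = 48x^2 + -2
f''(0) = -2 < 0, so not convex near x = 0
Therefore, f is not globally convex on R.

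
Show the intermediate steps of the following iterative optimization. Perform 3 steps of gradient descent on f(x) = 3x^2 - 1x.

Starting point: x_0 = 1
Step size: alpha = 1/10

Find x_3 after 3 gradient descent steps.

f(x) = 3x^2 - 1x, f'(x) = 6x + (-1)
Step 1: f'(1) = 5, x_1 = 1 - 1/10 * 5 = 1/2
Step 2: f'(1/2) = 2, x_2 = 1/2 - 1/10 * 2 = 3/10
Step 3: f'(3/10) = 4/5, x_3 = 3/10 - 1/10 * 4/5 = 11/50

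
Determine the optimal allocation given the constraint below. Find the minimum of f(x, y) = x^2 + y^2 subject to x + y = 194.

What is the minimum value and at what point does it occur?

Substitute y = 194 - x into f(x,y) = x^2 + y^2:
g(x) = x^2 + (194 - x)^2 = 2x^2 - 388x + 37636
g'(x) = 4x - 388 = 0  =>  x = 97
y = 194 - 97 = 97
Minimum value = 97^2 + 97^2 = 18818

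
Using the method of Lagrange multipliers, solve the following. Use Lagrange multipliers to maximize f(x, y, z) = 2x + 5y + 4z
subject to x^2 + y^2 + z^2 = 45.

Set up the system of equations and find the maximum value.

Lagrange conditions: 2 = 2*lambda*x, 5 = 2*lambda*y, 4 = 2*lambda*z
So x:2 = y:5 = z:4, i.e. x = 2t, y = 5t, z = 4t
Constraint: t^2*(2^2 + 5^2 + 4^2) = 45
  t^2 * 45 = 45  =>  t = sqrt(1)
Maximum = 2*2t + 5*5t + 4*4t = 45*sqrt(1) = 45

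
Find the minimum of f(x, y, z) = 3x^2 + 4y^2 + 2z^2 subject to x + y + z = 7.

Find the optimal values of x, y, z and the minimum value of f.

Using Lagrange multipliers on f = 3x^2 + 4y^2 + 2z^2 with constraint x + y + z = 7:
Conditions: 2*3*x = lambda, 2*4*y = lambda, 2*2*z = lambda
So x = lambda/6, y = lambda/8, z = lambda/4
Substituting into constraint: lambda * (13/24) = 7
lambda = 168/13
x = 28/13, y = 21/13, z = 42/13
Minimum value = 588/13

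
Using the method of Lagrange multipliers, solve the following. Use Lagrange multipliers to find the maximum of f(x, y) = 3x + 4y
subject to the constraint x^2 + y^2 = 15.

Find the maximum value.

Set up Lagrange conditions: grad f = lambda * grad g
  3 = 2*lambda*x
  4 = 2*lambda*y
From these: x/y = 3/4, so x = 3t, y = 4t for some t.
Substitute into constraint: (3t)^2 + (4t)^2 = 15
  t^2 * 25 = 15
  t = sqrt(15/25)
Maximum = 3*x + 4*y = (3^2 + 4^2)*t = 25 * sqrt(15/25) = sqrt(375)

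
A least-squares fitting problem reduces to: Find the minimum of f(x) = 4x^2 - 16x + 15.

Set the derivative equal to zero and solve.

f(x) = 4x^2 - 16x + 15
f'(x) = 8x + (-16) = 0
x = 16/8 = 2
f(2) = -1
Since f''(x) = 8 > 0, this is a minimum.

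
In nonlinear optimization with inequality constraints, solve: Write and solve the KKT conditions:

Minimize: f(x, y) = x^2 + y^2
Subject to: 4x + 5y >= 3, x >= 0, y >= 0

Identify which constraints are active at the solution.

KKT conditions for min x^2 + y^2 s.t. 4x + 5y >= 3, x >= 0, y >= 0:
Stationarity: 2x = mu*4 + mu_x, 2y = mu*5 + mu_y, with mu, mu_x, mu_y >= 0
Complementary slackness: mu*(4x + 5y - 3) = 0, mu_x*x = 0, mu_y*y = 0
(0, 0) is infeasible (4*0 + 5*0 < 3), so if mu = 0 stationarity would force x = mu_x/2 >= 0, y = mu_y/2 >= 0 with mu_x*x = mu_y*y = 0, i.e. x = y = 0: contradiction. Hence mu > 0 and 4x + 5y = 3 is active.
Try x > 0, y > 0 (so mu_x = mu_y = 0): x = 4*mu/2, y = 5*mu/2
Substitute: 4*(4*mu/2) + 5*(5*mu/2) = 3
  mu*41/2 = 3 => mu = 6/41
x* = 12/41 > 0, y* = 15/41 > 0, consistent with mu_x = mu_y = 0.
f is convex and the constraints are linear, so this KKT point is the global minimum.
f* = 9/41
Active constraints: 4x + 5y >= 3 (holds with equality, mu = 6/41 > 0); x >= 0 and y >= 0 are inactive (mu_x = mu_y = 0).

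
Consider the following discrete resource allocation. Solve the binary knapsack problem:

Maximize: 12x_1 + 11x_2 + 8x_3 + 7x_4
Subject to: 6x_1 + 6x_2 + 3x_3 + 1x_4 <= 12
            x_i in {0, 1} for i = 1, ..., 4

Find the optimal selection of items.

Items: item 1 (v=12, w=6), item 2 (v=11, w=6), item 3 (v=8, w=3), item 4 (v=7, w=1)
Capacity: 12
Checking all 16 subsets (w = total weight, v = total value):
  {}: w = 0, v = 0
  {1}: w = 6, v = 12
  {2}: w = 6, v = 11
  {3}: w = 3, v = 8
  {4}: w = 1, v = 7
  {1, 2}: w = 12, v = 23
  {1, 3}: w = 9, v = 20
  {1, 4}: w = 7, v = 19
  {2, 3}: w = 9, v = 19
  {2, 4}: w = 7, v = 18
  {3, 4}: w = 4, v = 15
  {1, 2, 3}: w = 15 > 12, infeasible
  {1, 2, 4}: w = 13 > 12, infeasible
  {1, 3, 4}: w = 10, v = 27
  {2, 3, 4}: w = 10, v = 26
  {1, 2, 3, 4}: w = 16 > 12, infeasible
Best feasible subset: items [1, 3, 4]
Total weight: 10 <= 12, total value: 27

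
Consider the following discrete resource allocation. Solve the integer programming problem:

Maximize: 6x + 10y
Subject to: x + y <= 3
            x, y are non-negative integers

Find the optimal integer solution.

Objective: 6x + 10y, constraint: x + y <= 3
Coefficient of y is 10 > coefficient of x is 6, so allocate the entire budget to y.
Optimal: x = 0, y = 3, value = 30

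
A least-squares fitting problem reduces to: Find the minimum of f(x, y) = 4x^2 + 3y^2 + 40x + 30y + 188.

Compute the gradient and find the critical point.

f(x,y) = 4x^2 + 3y^2 + 40x + 30y + 188
df/dx = 8x + (40) = 0  =>  x = -5
df/dy = 6y + (30) = 0  =>  y = -5
f(-5, -5) = 4*(-5)^2 + 3*(-5)^2 + 40*(-5) + 30*(-5) + 188 = 13
Hessian is diagonal with entries 8, 6 > 0, so this is a minimum.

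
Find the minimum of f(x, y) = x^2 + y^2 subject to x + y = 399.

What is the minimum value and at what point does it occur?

Substitute y = 399 - x into f(x,y) = x^2 + y^2:
g(x) = x^2 + (399 - x)^2 = 2x^2 - 798x + 159201
g'(x) = 4x - 798 = 0  =>  x = 399/2
y = 399 - 399/2 = 399/2
Minimum value = (399/2)^2 + (399/2)^2 = 159201/2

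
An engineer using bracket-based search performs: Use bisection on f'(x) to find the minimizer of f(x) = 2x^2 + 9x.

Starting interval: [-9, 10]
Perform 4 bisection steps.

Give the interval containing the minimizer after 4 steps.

Finding critical point of f(x) = 2x^2 + 9x using bisection on f'(x) = 4x + 9.
f'(x) = 0 when x = -9/4.
Starting interval: [-9, 10]
Step 1: mid = 1/2, f'(mid) = 11, new interval = [-9, 1/2]
Step 2: mid = -17/4, f'(mid) = -8, new interval = [-17/4, 1/2]
Step 3: mid = -15/8, f'(mid) = 3/2, new interval = [-17/4, -15/8]
Step 4: mid = -49/16, f'(mid) = -13/4, new interval = [-49/16, -15/8]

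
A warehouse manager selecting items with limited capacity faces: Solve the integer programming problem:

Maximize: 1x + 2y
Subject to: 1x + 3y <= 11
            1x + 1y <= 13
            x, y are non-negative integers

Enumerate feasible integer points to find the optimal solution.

Constraint 1: 1x + 3y <= 11
Constraint 2: 1x + 1y <= 13
Feasible x range (need y >= 0): 0 <= x <= min(11/1, 13/1) => x in {0, ..., 11}.
Enumerate feasible integer points row by row (the coefficient of y is 2 > 0, so for each x the largest feasible y gives the best value):
  x = 0: y <= min((11 - 1*0)/3, (13 - 1*0)/1) => y in {0, ..., 3}; best 1*0 + 2*3 = 6
  x = 1: y <= min((11 - 1*1)/3, (13 - 1*1)/1) => y in {0, ..., 3}; best 1*1 + 2*3 = 7
  x = 2: y <= min((11 - 1*2)/3, (13 - 1*2)/1) => y in {0, ..., 3}; best 1*2 + 2*3 = 8
  x = 3: y <= min((11 - 1*3)/3, (13 - 1*3)/1) => y in {0, ..., 2}; best 1*3 + 2*2 = 7
  x = 4: y <= min((11 - 1*4)/3, (13 - 1*4)/1) => y in {0, ..., 2}; best 1*4 + 2*2 = 8
  x = 5: y <= min((11 - 1*5)/3, (13 - 1*5)/1) => y in {0, ..., 2}; best 1*5 + 2*2 = 9
  x = 6: y <= min((11 - 1*6)/3, (13 - 1*6)/1) => y in {0, ..., 1}; best 1*6 + 2*1 = 8
  x = 7: y <= min((11 - 1*7)/3, (13 - 1*7)/1) => y in {0, ..., 1}; best 1*7 + 2*1 = 9
  x = 8: y <= min((11 - 1*8)/3, (13 - 1*8)/1) => y in {0, ..., 1}; best 1*8 + 2*1 = 10
  x = 9: y <= min((11 - 1*9)/3, (13 - 1*9)/1) => y in {0}; best 1*9 + 2*0 = 9
  x = 10: y <= min((11 - 1*10)/3, (13 - 1*10)/1) => y in {0}; best 1*10 + 2*0 = 10
  x = 11: y <= min((11 - 1*11)/3, (13 - 1*11)/1) => y in {0}; best 1*11 + 2*0 = 11
The maximum 1x + 2y = 11 is achieved at x = 11, y = 0.
Check: 1*11 + 3*0 = 11 <= 11 and 1*11 + 1*0 = 11 <= 13.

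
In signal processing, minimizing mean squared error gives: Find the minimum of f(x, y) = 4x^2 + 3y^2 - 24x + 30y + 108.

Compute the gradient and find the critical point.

f(x,y) = 4x^2 + 3y^2 - 24x + 30y + 108
df/dx = 8x + (-24) = 0  =>  x = 3
df/dy = 6y + (30) = 0  =>  y = -5
f(3, -5) = 4*(3)^2 + 3*(-5)^2 + -24*(3) + 30*(-5) + 108 = -3
Hessian is diagonal with entries 8, 6 > 0, so this is a minimum.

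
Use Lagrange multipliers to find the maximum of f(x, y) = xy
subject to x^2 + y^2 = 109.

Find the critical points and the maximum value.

Lagrange conditions: y = 2*lambda*x and x = 2*lambda*y
If x = 0 then y = 0, violating the constraint, so x, y != 0.
Dividing: y/x = x/y => x^2 = y^2 => y = x or y = -x
Constraint: 2x^2 = 109 => x^2 = 109/2 => x = +/-sqrt(109/2)
Critical points: (sqrt(109/2), sqrt(109/2)), (-sqrt(109/2), -sqrt(109/2)), (sqrt(109/2), -sqrt(109/2)), (-sqrt(109/2), sqrt(109/2))
  y = x:  xy = x^2 = 109/2  at (sqrt(109/2), sqrt(109/2)) and (-sqrt(109/2), -sqrt(109/2))
  y = -x: xy = -x^2 = -109/2 at (sqrt(109/2), -sqrt(109/2)) and (-sqrt(109/2), sqrt(109/2))
Maximum xy = 109/2 at (sqrt(109/2), sqrt(109/2)) and (-sqrt(109/2), -sqrt(109/2))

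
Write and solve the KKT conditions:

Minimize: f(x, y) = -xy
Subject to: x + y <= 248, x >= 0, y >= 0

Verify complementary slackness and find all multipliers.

Problem: min -xy s.t. x + y <= 248 (multiplier lambda), x >= 0 (mu_x), y >= 0 (mu_y)
KKT stationarity: -y + lambda - mu_x = 0, -x + lambda - mu_y = 0, with lambda, mu_x, mu_y >= 0
Complementary slackness: lambda*(x + y - 248) = 0, mu_x*x = 0, mu_y*y = 0
If lambda = 0: y = -mu_x <= 0 and x = -mu_y <= 0 force x = y = 0 with f = 0; but x = y = 124 is feasible with f = -15376 < 0, so this is not the minimum. Hence lambda > 0 and x + y = 248.
Try x > 0, y > 0 (so mu_x = mu_y = 0): y = lambda, x = lambda => x = y = lambda
x + y = 248 => 2*lambda = 248 => lambda = 124
x* = y* = 124 > 0, consistent with mu_x = mu_y = 0.
(Any feasible point with x = 0 or y = 0 has f = 0 > -15376, so the minimum is not on those boundaries.)
min(-xy) = -15376 (i.e. max xy = 15376)
Multipliers: lambda = 124, mu_x = 0, mu_y = 0
Complementary slackness: lambda*(x + y - 248) = 124*(124 + 124 - 248) = 0, mu_x*x = 0*124 = 0, mu_y*y = 0*124 = 0. Satisfied.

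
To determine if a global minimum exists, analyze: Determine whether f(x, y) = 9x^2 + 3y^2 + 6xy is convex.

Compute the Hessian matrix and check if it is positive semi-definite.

f(x,y) = 9x^2 + 3y^2 + 6xy
Hessian H = [[18, 6], [6, 6]]
trace(H) = 24, det(H) = 72
Eigenvalues: (24 +/- sqrt(288)) / 2 = 20.49, 3.515
Since both eigenvalues > 0, f is convex.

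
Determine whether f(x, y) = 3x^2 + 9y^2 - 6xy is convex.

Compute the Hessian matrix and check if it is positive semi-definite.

f(x,y) = 3x^2 + 9y^2 - 6xy
Hessian H = [[6, -6], [-6, 18]]
trace(H) = 24, det(H) = 72
Eigenvalues: (24 +/- sqrt(288)) / 2 = 20.49, 3.515
Since both eigenvalues > 0, f is convex.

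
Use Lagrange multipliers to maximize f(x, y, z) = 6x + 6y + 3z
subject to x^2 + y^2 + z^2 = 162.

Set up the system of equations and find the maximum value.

Lagrange conditions: 6 = 2*lambda*x, 6 = 2*lambda*y, 3 = 2*lambda*z
So x:6 = y:6 = z:3, i.e. x = 6t, y = 6t, z = 3t
Constraint: t^2*(6^2 + 6^2 + 3^2) = 162
  t^2 * 81 = 162  =>  t = sqrt(2)
Maximum = 6*6t + 6*6t + 3*3t = 81*sqrt(2) = sqrt(13122)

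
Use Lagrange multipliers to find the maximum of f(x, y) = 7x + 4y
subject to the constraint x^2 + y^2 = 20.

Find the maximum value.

Set up Lagrange conditions: grad f = lambda * grad g
  7 = 2*lambda*x
  4 = 2*lambda*y
From these: x/y = 7/4, so x = 7t, y = 4t for some t.
Substitute into constraint: (7t)^2 + (4t)^2 = 20
  t^2 * 65 = 20
  t = sqrt(20/65)
Maximum = 7*x + 4*y = (7^2 + 4^2)*t = 65 * sqrt(20/65) = sqrt(1300)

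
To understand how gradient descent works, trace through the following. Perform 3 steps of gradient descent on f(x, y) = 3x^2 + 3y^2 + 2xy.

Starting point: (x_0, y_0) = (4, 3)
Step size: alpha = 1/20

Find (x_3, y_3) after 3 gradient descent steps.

f(x,y) = 3x^2 + 3y^2 + 2xy
grad_x = 6x + 2y, grad_y = 6y + 2x
Step 1: grad = (30, 26), (5/2, 17/10)
Step 2: grad = (92/5, 76/5), (79/50, 47/50)
Step 3: grad = (284/25, 44/5), (253/250, 1/2)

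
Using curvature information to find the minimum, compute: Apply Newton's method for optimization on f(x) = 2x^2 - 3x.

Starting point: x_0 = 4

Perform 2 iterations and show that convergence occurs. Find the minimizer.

f(x) = 2x^2 - 3x, f'(x) = 4x + (-3), f''(x) = 4
Step 1: f'(4) = 13, x_1 = 4 - 13/4 = 3/4
Step 2: f'(3/4) = 0, x_2 = 3/4 (converged)
Newton's method converges in 1 step for quadratics.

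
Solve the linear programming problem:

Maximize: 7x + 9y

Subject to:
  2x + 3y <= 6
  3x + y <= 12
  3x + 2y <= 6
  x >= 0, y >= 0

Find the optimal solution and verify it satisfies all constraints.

Feasible vertices: (0, 0), (0, 2), (6/5, 6/5), (2, 0)
Objective 7x + 9y at each vertex:
  (0, 0): 0
  (0, 2): 18
  (6/5, 6/5): 96/5
  (2, 0): 14
Maximum is 96/5 at (6/5, 6/5).
Verify constraints at (x, y) = (6/5, 6/5):
  2*(6/5) + 3*(6/5) = 6 <= 6 (active)
  3*(6/5) + 1*(6/5) = 24/5 <= 12
  3*(6/5) + 2*(6/5) = 6 <= 6 (active)
  x = 6/5 >= 0, y = 6/5 >= 0. All constraints satisfied.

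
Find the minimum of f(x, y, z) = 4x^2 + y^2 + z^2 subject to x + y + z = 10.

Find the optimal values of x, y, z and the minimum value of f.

Using Lagrange multipliers on f = 4x^2 + y^2 + z^2 with constraint x + y + z = 10:
Conditions: 2*4*x = lambda, 2*1*y = lambda, 2*1*z = lambda
So x = lambda/8, y = lambda/2, z = lambda/2
Substituting into constraint: lambda * (9/8) = 10
lambda = 80/9
x = 10/9, y = 40/9, z = 40/9
Minimum value = 400/9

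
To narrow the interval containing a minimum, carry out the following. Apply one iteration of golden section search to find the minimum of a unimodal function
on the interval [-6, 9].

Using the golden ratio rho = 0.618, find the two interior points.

Golden section search on [-6, 9].
Golden ratio rho = 0.618 (approx).
Interior points:
  x_1 = -6 + (1-0.618)*15 = -0.2700
  x_2 = -6 + 0.618*15 = 3.2700
Compare f(x_1) and f(x_2) to determine which subinterval to keep.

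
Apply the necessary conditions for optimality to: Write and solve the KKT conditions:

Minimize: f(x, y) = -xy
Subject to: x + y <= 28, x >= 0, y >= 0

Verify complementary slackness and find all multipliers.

Problem: min -xy s.t. x + y <= 28 (multiplier lambda), x >= 0 (mu_x), y >= 0 (mu_y)
KKT stationarity: -y + lambda - mu_x = 0, -x + lambda - mu_y = 0, with lambda, mu_x, mu_y >= 0
Complementary slackness: lambda*(x + y - 28) = 0, mu_x*x = 0, mu_y*y = 0
If lambda = 0: y = -mu_x <= 0 and x = -mu_y <= 0 force x = y = 0 with f = 0; but x = y = 14 is feasible with f = -196 < 0, so this is not the minimum. Hence lambda > 0 and x + y = 28.
Try x > 0, y > 0 (so mu_x = mu_y = 0): y = lambda, x = lambda => x = y = lambda
x + y = 28 => 2*lambda = 28 => lambda = 14
x* = y* = 14 > 0, consistent with mu_x = mu_y = 0.
(Any feasible point with x = 0 or y = 0 has f = 0 > -196, so the minimum is not on those boundaries.)
min(-xy) = -196 (i.e. max xy = 196)
Multipliers: lambda = 14, mu_x = 0, mu_y = 0
Complementary slackness: lambda*(x + y - 28) = 14*(14 + 14 - 28) = 0, mu_x*x = 0*14 = 0, mu_y*y = 0*14 = 0. Satisfied.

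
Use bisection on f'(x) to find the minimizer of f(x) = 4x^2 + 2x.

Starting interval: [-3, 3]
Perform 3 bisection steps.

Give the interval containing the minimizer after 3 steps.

Finding critical point of f(x) = 4x^2 + 2x using bisection on f'(x) = 8x + 2.
f'(x) = 0 when x = -1/4.
Starting interval: [-3, 3]
Step 1: mid = 0, f'(mid) = 2, new interval = [-3, 0]
Step 2: mid = -3/2, f'(mid) = -10, new interval = [-3/2, 0]
Step 3: mid = -3/4, f'(mid) = -4, new interval = [-3/4, 0]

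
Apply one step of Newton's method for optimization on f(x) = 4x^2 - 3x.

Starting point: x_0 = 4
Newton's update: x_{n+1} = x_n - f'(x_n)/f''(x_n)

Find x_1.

f(x) = 4x^2 - 3x
f'(x) = 8x + (-3), f''(x) = 8
Newton step: x_1 = x_0 - f'(x_0)/f''(x_0)
f'(4) = 29
x_1 = 4 - 29/8 = 3/8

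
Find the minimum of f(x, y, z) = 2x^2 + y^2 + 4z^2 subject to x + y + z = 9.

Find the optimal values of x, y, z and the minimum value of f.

Using Lagrange multipliers on f = 2x^2 + y^2 + 4z^2 with constraint x + y + z = 9:
Conditions: 2*2*x = lambda, 2*1*y = lambda, 2*4*z = lambda
So x = lambda/4, y = lambda/2, z = lambda/8
Substituting into constraint: lambda * (7/8) = 9
lambda = 72/7
x = 18/7, y = 36/7, z = 9/7
Minimum value = 324/7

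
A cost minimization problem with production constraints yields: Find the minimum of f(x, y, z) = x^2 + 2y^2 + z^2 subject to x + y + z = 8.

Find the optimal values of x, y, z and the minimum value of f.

Using Lagrange multipliers on f = x^2 + 2y^2 + z^2 with constraint x + y + z = 8:
Conditions: 2*1*x = lambda, 2*2*y = lambda, 2*1*z = lambda
So x = lambda/2, y = lambda/4, z = lambda/2
Substituting into constraint: lambda * (5/4) = 8
lambda = 32/5
x = 16/5, y = 8/5, z = 16/5
Minimum value = 128/5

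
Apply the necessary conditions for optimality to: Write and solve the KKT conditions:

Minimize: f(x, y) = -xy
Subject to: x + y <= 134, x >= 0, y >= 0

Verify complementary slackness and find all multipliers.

Problem: min -xy s.t. x + y <= 134 (multiplier lambda), x >= 0 (mu_x), y >= 0 (mu_y)
KKT stationarity: -y + lambda - mu_x = 0, -x + lambda - mu_y = 0, with lambda, mu_x, mu_y >= 0
Complementary slackness: lambda*(x + y - 134) = 0, mu_x*x = 0, mu_y*y = 0
If lambda = 0: y = -mu_x <= 0 and x = -mu_y <= 0 force x = y = 0 with f = 0; but x = y = 67 is feasible with f = -4489 < 0, so this is not the minimum. Hence lambda > 0 and x + y = 134.
Try x > 0, y > 0 (so mu_x = mu_y = 0): y = lambda, x = lambda => x = y = lambda
x + y = 134 => 2*lambda = 134 => lambda = 67
x* = y* = 67 > 0, consistent with mu_x = mu_y = 0.
(Any feasible point with x = 0 or y = 0 has f = 0 > -4489, so the minimum is not on those boundaries.)
min(-xy) = -4489 (i.e. max xy = 4489)
Multipliers: lambda = 67, mu_x = 0, mu_y = 0
Complementary slackness: lambda*(x + y - 134) = 67*(67 + 67 - 134) = 0, mu_x*x = 0*67 = 0, mu_y*y = 0*67 = 0. Satisfied.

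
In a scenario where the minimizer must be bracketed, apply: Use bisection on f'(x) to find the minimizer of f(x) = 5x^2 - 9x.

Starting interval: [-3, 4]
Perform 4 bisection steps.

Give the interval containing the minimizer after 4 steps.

Finding critical point of f(x) = 5x^2 - 9x using bisection on f'(x) = 10x + -9.
f'(x) = 0 when x = 9/10.
Starting interval: [-3, 4]
Step 1: mid = 1/2, f'(mid) = -4, new interval = [1/2, 4]
Step 2: mid = 9/4, f'(mid) = 27/2, new interval = [1/2, 9/4]
Step 3: mid = 11/8, f'(mid) = 19/4, new interval = [1/2, 11/8]
Step 4: mid = 15/16, f'(mid) = 3/8, new interval = [1/2, 15/16]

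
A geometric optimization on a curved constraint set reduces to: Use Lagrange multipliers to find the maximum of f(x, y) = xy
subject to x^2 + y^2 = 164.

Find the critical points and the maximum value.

Lagrange conditions: y = 2*lambda*x and x = 2*lambda*y
If x = 0 then y = 0, violating the constraint, so x, y != 0.
Dividing: y/x = x/y => x^2 = y^2 => y = x or y = -x
Constraint: 2x^2 = 164 => x^2 = 82 => x = +/-sqrt(82)
Critical points: (sqrt(82), sqrt(82)), (-sqrt(82), -sqrt(82)), (sqrt(82), -sqrt(82)), (-sqrt(82), sqrt(82))
  y = x:  xy = x^2 = 82  at (sqrt(82), sqrt(82)) and (-sqrt(82), -sqrt(82))
  y = -x: xy = -x^2 = -82 at (sqrt(82), -sqrt(82)) and (-sqrt(82), sqrt(82))
Maximum xy = 82 at (sqrt(82), sqrt(82)) and (-sqrt(82), -sqrt(82))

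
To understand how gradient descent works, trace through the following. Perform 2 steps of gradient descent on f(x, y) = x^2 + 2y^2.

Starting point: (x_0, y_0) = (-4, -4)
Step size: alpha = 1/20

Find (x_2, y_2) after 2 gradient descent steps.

f(x,y) = x^2 + 2y^2
grad_x = 2x + 0y, grad_y = 4y + 0x
Step 1: grad = (-8, -16), (-18/5, -16/5)
Step 2: grad = (-36/5, -64/5), (-81/25, -64/25)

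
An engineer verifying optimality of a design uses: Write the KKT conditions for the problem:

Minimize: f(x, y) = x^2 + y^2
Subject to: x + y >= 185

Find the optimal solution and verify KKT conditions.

KKT conditions for min x^2 + y^2 s.t. x + y >= 185:
Stationarity: 2x = mu, 2y = mu
So x = y = mu/2.
Complementary slackness: mu*(x + y - 185) = 0
Primal feasibility: x + y >= 185; dual feasibility: mu >= 0
If mu = 0 then x = y = 0, but 0 + 0 < 185 is infeasible, so the constraint is active.
Constraint active: x + y = 2*(mu/2) = 185 => mu = 185
x = y = 185/2, f = 34225/2
Verify: stationarity 2*(185/2) = 185 = mu; primal 185/2 + 185/2 = 185 >= 185; dual mu = 185 >= 0; complementary slackness 185*(185 - 185) = 0. All KKT conditions hold.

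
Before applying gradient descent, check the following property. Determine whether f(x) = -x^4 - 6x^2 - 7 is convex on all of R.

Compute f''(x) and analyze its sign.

f(x) = -x^4 - 6x^2 - 7
f'(x) = -4x^3 + -12x
f''(x) = -12x^2 + -12
f''(x) = -12x^2 + -12 <= -12 < 0 for all x
Therefore, f is concave on R.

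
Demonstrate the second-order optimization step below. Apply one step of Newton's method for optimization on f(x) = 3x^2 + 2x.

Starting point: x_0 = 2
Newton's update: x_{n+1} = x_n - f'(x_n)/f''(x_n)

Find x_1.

f(x) = 3x^2 + 2x
f'(x) = 6x + (2), f''(x) = 6
Newton step: x_1 = x_0 - f'(x_0)/f''(x_0)
f'(2) = 14
x_1 = 2 - 14/6 = -1/3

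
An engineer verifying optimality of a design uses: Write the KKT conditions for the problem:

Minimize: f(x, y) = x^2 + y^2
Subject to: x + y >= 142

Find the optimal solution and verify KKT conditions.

KKT conditions for min x^2 + y^2 s.t. x + y >= 142:
Stationarity: 2x = mu, 2y = mu
So x = y = mu/2.
Complementary slackness: mu*(x + y - 142) = 0
Primal feasibility: x + y >= 142; dual feasibility: mu >= 0
If mu = 0 then x = y = 0, but 0 + 0 < 142 is infeasible, so the constraint is active.
Constraint active: x + y = 2*(mu/2) = 142 => mu = 142
x = y = 71, f = 10082
Verify: stationarity 2*71 = 142 = mu; primal 71 + 71 = 142 >= 142; dual mu = 142 >= 0; complementary slackness 142*(142 - 142) = 0. All KKT conditions hold.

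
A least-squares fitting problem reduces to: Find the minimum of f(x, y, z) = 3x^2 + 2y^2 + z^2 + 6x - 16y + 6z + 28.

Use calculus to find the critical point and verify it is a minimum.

f(x,y,z) = 3x^2 + 2y^2 + z^2 + 6x - 16y + 6z + 28
df/dx = 6x + (6) = 0 => x = -1
df/dy = 4y + (-16) = 0 => y = 4
df/dz = 2z + (6) = 0 => z = -3
f(-1,4,-3) = 3*(-1)^2 + 2*(4)^2 + 1*(-3)^2 + 6*(-1) + -16*(4) + 6*(-3) + 28 = -16
Hessian is diagonal with entries 6, 4, 2 > 0, confirmed minimum.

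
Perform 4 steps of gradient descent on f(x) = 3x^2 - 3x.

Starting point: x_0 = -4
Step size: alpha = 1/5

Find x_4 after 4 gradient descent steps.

f(x) = 3x^2 - 3x, f'(x) = 6x + (-3)
Step 1: f'(-4) = -27, x_1 = -4 - 1/5 * -27 = 7/5
Step 2: f'(7/5) = 27/5, x_2 = 7/5 - 1/5 * 27/5 = 8/25
Step 3: f'(8/25) = -27/25, x_3 = 8/25 - 1/5 * -27/25 = 67/125
Step 4: f'(67/125) = 27/125, x_4 = 67/125 - 1/5 * 27/125 = 308/625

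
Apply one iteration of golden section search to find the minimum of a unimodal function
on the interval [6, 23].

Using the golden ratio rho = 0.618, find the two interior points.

Golden section search on [6, 23].
Golden ratio rho = 0.618 (approx).
Interior points:
  x_1 = 6 + (1-0.618)*17 = 12.4940
  x_2 = 6 + 0.618*17 = 16.5060
Compare f(x_1) and f(x_2) to determine which subinterval to keep.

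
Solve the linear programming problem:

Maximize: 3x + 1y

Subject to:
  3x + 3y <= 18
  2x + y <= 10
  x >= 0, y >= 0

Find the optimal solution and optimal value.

Feasible vertices: (0, 0), (0, 6), (4, 2), (5, 0)
Objective 3x + 1y at each:
  (0, 0): 0
  (0, 6): 6
  (4, 2): 14
  (5, 0): 15
Maximum is 15 at (5, 0).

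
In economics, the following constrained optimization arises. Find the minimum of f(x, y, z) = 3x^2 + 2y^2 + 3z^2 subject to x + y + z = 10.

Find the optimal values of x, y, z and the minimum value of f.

Using Lagrange multipliers on f = 3x^2 + 2y^2 + 3z^2 with constraint x + y + z = 10:
Conditions: 2*3*x = lambda, 2*2*y = lambda, 2*3*z = lambda
So x = lambda/6, y = lambda/4, z = lambda/6
Substituting into constraint: lambda * (7/12) = 10
lambda = 120/7
x = 20/7, y = 30/7, z = 20/7
Minimum value = 600/7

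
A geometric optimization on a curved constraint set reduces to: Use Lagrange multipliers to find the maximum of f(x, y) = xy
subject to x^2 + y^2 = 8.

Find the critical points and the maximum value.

Lagrange conditions: y = 2*lambda*x and x = 2*lambda*y
If x = 0 then y = 0, violating the constraint, so x, y != 0.
Dividing: y/x = x/y => x^2 = y^2 => y = x or y = -x
Constraint: 2x^2 = 8 => x^2 = 4 => x = +/-2
Critical points: (2, 2), (-2, -2), (2, -2), (-2, 2)
  y = x:  xy = x^2 = 4  at (2, 2) and (-2, -2)
  y = -x: xy = -x^2 = -4 at (2, -2) and (-2, 2)
Maximum xy = 4 at (2, 2) and (-2, -2)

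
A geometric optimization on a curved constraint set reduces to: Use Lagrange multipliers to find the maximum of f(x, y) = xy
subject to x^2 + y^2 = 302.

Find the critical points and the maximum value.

Lagrange conditions: y = 2*lambda*x and x = 2*lambda*y
If x = 0 then y = 0, violating the constraint, so x, y != 0.
Dividing: y/x = x/y => x^2 = y^2 => y = x or y = -x
Constraint: 2x^2 = 302 => x^2 = 151 => x = +/-sqrt(151)
Critical points: (sqrt(151), sqrt(151)), (-sqrt(151), -sqrt(151)), (sqrt(151), -sqrt(151)), (-sqrt(151), sqrt(151))
  y = x:  xy = x^2 = 151  at (sqrt(151), sqrt(151)) and (-sqrt(151), -sqrt(151))
  y = -x: xy = -x^2 = -151 at (sqrt(151), -sqrt(151)) and (-sqrt(151), sqrt(151))
Maximum xy = 151 at (sqrt(151), sqrt(151)) and (-sqrt(151), -sqrt(151))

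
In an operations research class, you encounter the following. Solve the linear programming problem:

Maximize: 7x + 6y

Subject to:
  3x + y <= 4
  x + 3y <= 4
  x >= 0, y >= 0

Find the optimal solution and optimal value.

Feasible vertices: (0, 0), (0, 4/3), (1, 1), (4/3, 0)
Objective 7x + 6y at each:
  (0, 0): 0
  (0, 4/3): 8
  (1, 1): 13
  (4/3, 0): 28/3
Maximum is 13 at (1, 1).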